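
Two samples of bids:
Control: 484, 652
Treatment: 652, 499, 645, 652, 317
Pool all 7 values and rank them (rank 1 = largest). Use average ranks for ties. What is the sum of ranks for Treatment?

20

Sorted (descending): 652, 652, 652, 645, 499, 484, 317
The 3 values of 652 occupy positions 1–3 → average rank 2.
Treatment values → pooled ranks: 652→2, 499→5, 645→4, 652→2, 317→7
Rank sum = 2 + 5 + 4 + 2 + 7 = 20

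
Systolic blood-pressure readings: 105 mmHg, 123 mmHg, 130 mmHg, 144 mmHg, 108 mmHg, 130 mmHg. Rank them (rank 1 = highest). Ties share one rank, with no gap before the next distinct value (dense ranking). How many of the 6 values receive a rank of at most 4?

Sorted (descending): 144, 130, 130, 123, 108, 105
The 2 values of 130 share dense rank 2.
Remaining distinct values take the next consecutive integers.
Ranks ≤ 4: {1, 2, 2, 3, 4} → 5 values.

5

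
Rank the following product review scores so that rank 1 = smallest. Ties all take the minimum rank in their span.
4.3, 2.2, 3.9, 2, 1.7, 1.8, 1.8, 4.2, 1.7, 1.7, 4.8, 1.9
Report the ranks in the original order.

Sorted (ascending): 1.7, 1.7, 1.7, 1.8, 1.8, 1.9, 2, 2.2, 3.9, 4.2, 4.3, 4.8
The 3 values of 1.7 occupy positions 1–3 → each gets rank 1.
The 2 values of 1.8 occupy positions 4–5 → each gets rank 4.

11, 8, 9, 7, 1, 4, 4, 10, 1, 1, 12, 6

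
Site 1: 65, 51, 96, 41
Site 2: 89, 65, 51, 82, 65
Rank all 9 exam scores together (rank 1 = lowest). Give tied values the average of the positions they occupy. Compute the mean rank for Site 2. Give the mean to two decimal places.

5.50

Sorted (ascending): 41, 51, 51, 65, 65, 65, 82, 89, 96
The 2 values of 51 occupy positions 2–3 → average rank (2+3)/2 = 2.5.
The 3 values of 65 occupy positions 4–6 → average rank 5.
Site 2 values → pooled ranks: 89→8, 65→5, 51→2.5, 82→7, 65→5
Mean rank = (8 + 5 + 2.5 + 7 + 5) / 5 = 5.50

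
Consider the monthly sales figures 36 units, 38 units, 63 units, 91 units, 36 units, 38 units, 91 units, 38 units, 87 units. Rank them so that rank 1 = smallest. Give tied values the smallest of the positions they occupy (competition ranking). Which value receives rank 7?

Sorted (ascending): 36, 36, 38, 38, 38, 63, 87, 91, 91
The 2 values of 36 occupy positions 1–2 → each gets rank 1.
The 3 values of 38 occupy positions 3–5 → each gets rank 3.
The 2 values of 91 occupy positions 8–9 → each gets rank 8.
Rank 7 → value 87.

87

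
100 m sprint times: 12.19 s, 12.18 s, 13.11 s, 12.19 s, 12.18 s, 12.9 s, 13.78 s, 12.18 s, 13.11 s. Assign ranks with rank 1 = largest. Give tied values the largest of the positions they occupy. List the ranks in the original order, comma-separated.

Sorted (descending): 13.78, 13.11, 13.11, 12.9, 12.19, 12.19, 12.18, 12.18, 12.18
The 2 values of 13.11 occupy positions 2–3 → each gets rank 3.
The 2 values of 12.19 occupy positions 5–6 → each gets rank 6.
The 3 values of 12.18 occupy positions 7–9 → each gets rank 9.

6, 9, 3, 6, 9, 4, 1, 9, 3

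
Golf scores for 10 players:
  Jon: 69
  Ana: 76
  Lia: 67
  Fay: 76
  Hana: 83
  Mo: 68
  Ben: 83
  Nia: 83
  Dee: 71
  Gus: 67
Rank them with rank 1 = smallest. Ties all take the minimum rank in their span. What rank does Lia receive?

1

Sorted (ascending): 67, 67, 68, 69, 71, 76, 76, 83, 83, 83
The 2 values of 67 occupy positions 1–2 → each gets rank 1.
The 2 values of 76 occupy positions 6–7 → each gets rank 6.
The 3 values of 83 occupy positions 8–10 → each gets rank 8.
Lia has value 67 → rank 1.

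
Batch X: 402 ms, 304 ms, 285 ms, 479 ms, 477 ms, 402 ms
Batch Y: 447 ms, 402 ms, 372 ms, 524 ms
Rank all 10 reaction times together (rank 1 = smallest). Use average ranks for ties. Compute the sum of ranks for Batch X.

30

Sorted (ascending): 285, 304, 372, 402, 402, 402, 447, 477, 479, 524
The 3 values of 402 occupy positions 4–6 → average rank 5.
Batch X values → pooled ranks: 402→5, 304→2, 285→1, 479→9, 477→8, 402→5
Rank sum = 5 + 2 + 1 + 9 + 8 + 5 = 30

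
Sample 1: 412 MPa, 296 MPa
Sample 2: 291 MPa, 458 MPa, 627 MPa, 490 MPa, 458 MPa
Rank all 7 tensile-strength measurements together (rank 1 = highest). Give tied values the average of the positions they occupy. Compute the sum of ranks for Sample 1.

Sorted (descending): 627, 490, 458, 458, 412, 296, 291
The 2 values of 458 occupy positions 3–4 → average rank (3+4)/2 = 3.5.
Sample 1 values → pooled ranks: 412→5, 296→6
Rank sum = 5 + 6 = 11

11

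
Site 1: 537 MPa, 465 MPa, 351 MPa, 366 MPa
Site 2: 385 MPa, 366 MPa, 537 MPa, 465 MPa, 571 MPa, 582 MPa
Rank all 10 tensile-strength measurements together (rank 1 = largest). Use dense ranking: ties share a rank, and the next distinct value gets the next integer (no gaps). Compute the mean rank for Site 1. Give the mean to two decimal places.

5.00

Sorted (descending): 582, 571, 537, 537, 465, 465, 385, 366, 366, 351
The 2 values of 537 share dense rank 3.
The 2 values of 465 share dense rank 4.
The 2 values of 366 share dense rank 6.
Remaining distinct values take the next consecutive integers.
Site 1 values → pooled ranks: 537→3, 465→4, 351→7, 366→6
Mean rank = (3 + 4 + 7 + 6) / 4 = 5.00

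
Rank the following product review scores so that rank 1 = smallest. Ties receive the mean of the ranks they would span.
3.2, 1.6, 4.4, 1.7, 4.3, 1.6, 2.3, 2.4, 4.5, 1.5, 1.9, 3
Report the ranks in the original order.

Sorted (ascending): 1.5, 1.6, 1.6, 1.7, 1.9, 2.3, 2.4, 3, 3.2, 4.3, 4.4, 4.5
The 2 values of 1.6 occupy positions 2–3 → average rank (2+3)/2 = 2.5.

9, 2.5, 11, 4, 10, 2.5, 6, 7, 12, 1, 5, 8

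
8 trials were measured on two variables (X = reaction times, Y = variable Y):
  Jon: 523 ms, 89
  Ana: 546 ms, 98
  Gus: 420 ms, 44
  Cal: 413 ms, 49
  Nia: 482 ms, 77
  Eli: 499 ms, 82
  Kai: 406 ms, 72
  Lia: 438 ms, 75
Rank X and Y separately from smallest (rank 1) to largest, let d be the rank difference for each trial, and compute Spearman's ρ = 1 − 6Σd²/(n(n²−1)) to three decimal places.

Ranks of variable 1: 7, 8, 3, 2, 5, 6, 1, 4
Ranks of variable 2: 7, 8, 1, 2, 5, 6, 3, 4
d = r₁ − r₂: 0, 0, 2, 0, 0, 0, -2, 0
d²: 0, 0, 4, 0, 0, 0, 4, 0; Σd² = 8
ρ = 1 − 6·8/(8·63) = 1 − 48/504 = 0.905

0.905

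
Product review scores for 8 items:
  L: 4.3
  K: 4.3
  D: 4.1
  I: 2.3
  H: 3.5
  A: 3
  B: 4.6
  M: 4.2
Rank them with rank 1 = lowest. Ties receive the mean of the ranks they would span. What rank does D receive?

Sorted (ascending): 2.3, 3, 3.5, 4.1, 4.2, 4.3, 4.3, 4.6
The 2 values of 4.3 occupy positions 6–7 → average rank (6+7)/2 = 6.5.
D has value 4.1 → rank 4.

4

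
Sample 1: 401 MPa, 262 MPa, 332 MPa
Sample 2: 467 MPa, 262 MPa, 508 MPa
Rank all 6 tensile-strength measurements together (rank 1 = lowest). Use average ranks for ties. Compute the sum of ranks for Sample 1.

8.5

Sorted (ascending): 262, 262, 332, 401, 467, 508
The 2 values of 262 occupy positions 1–2 → average rank (1+2)/2 = 1.5.
Sample 1 values → pooled ranks: 401→4, 262→1.5, 332→3
Rank sum = 4 + 1.5 + 3 = 8.5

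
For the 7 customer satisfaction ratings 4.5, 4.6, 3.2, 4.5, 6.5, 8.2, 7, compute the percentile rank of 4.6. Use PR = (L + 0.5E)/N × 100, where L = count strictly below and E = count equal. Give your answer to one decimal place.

N = 7.
Strictly below 4.6: 3. Equal to 4.6: 1.
PR = (3 + 0.5·1)/7 × 100 = 50.0

50.0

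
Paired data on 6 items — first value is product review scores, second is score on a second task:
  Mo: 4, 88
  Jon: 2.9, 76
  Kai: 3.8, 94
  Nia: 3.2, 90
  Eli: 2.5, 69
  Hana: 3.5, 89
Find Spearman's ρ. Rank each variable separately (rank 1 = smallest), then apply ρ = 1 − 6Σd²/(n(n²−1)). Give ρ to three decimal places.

0.600

Ranks of variable 1: 6, 2, 5, 3, 1, 4
Ranks of variable 2: 3, 2, 6, 5, 1, 4
d = r₁ − r₂: 3, 0, -1, -2, 0, 0
d²: 9, 0, 1, 4, 0, 0; Σd² = 14
ρ = 1 − 6·14/(6·35) = 1 − 84/210 = 0.600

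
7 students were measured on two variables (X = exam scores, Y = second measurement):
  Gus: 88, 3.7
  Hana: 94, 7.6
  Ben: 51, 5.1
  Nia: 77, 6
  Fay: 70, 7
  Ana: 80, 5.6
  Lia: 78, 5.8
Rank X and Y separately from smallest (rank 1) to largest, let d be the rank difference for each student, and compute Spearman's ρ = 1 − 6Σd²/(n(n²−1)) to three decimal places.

Ranks of variable 1: 6, 7, 1, 3, 2, 5, 4
Ranks of variable 2: 1, 7, 2, 5, 6, 3, 4
d = r₁ − r₂: 5, 0, -1, -2, -4, 2, 0
d²: 25, 0, 1, 4, 16, 4, 0; Σd² = 50
ρ = 1 − 6·50/(7·48) = 1 − 300/336 = 0.107

0.107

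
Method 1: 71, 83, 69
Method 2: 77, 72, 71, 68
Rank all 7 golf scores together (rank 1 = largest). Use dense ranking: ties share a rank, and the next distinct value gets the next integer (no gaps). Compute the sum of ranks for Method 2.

15

Sorted (descending): 83, 77, 72, 71, 71, 69, 68
The 2 values of 71 share dense rank 4.
Remaining distinct values take the next consecutive integers.
Method 2 values → pooled ranks: 77→2, 72→3, 71→4, 68→6
Rank sum = 2 + 3 + 4 + 6 = 15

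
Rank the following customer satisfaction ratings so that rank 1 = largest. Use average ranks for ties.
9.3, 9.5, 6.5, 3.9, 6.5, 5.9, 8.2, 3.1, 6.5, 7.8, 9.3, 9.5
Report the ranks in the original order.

3.5, 1.5, 8, 11, 8, 10, 5, 12, 8, 6, 3.5, 1.5

Sorted (descending): 9.5, 9.5, 9.3, 9.3, 8.2, 7.8, 6.5, 6.5, 6.5, 5.9, 3.9, 3.1
The 2 values of 9.5 occupy positions 1–2 → average rank (1+2)/2 = 1.5.
The 2 values of 9.3 occupy positions 3–4 → average rank (3+4)/2 = 3.5.
The 3 values of 6.5 occupy positions 7–9 → average rank 8.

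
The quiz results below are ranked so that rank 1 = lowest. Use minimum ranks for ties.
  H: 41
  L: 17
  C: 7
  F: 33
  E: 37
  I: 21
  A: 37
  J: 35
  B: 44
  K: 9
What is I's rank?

4

Sorted (ascending): 7, 9, 17, 21, 33, 35, 37, 37, 41, 44
The 2 values of 37 occupy positions 7–8 → each gets rank 7.
I has value 21 → rank 4.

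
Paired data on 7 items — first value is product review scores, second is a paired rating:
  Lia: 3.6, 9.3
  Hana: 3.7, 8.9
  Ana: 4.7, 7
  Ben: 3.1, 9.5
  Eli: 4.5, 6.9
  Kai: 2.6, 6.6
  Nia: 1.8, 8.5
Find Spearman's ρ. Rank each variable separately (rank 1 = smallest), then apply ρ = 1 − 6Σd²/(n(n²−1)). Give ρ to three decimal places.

Ranks of variable 1: 4, 5, 7, 3, 6, 2, 1
Ranks of variable 2: 6, 5, 3, 7, 2, 1, 4
d = r₁ − r₂: -2, 0, 4, -4, 4, 1, -3
d²: 4, 0, 16, 16, 16, 1, 9; Σd² = 62
ρ = 1 − 6·62/(7·48) = 1 − 372/336 = -0.107

-0.107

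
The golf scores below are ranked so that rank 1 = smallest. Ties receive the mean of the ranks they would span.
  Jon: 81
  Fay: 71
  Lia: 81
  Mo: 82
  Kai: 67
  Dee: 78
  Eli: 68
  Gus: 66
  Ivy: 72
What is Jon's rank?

Sorted (ascending): 66, 67, 68, 71, 72, 78, 81, 81, 82
The 2 values of 81 occupy positions 7–8 → average rank (7+8)/2 = 7.5.
Jon has value 81 → rank 7.5.

7.5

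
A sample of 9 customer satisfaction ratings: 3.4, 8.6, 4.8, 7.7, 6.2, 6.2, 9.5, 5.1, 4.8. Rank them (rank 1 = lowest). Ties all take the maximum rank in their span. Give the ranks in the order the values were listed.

Sorted (ascending): 3.4, 4.8, 4.8, 5.1, 6.2, 6.2, 7.7, 8.6, 9.5
The 2 values of 4.8 occupy positions 2–3 → each gets rank 3.
The 2 values of 6.2 occupy positions 5–6 → each gets rank 6.

1, 8, 3, 7, 6, 6, 9, 4, 3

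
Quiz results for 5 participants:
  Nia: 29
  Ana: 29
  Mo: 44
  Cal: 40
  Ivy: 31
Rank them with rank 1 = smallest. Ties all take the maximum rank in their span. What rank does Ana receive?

2

Sorted (ascending): 29, 29, 31, 40, 44
The 2 values of 29 occupy positions 1–2 → each gets rank 2.
Ana has value 29 → rank 2.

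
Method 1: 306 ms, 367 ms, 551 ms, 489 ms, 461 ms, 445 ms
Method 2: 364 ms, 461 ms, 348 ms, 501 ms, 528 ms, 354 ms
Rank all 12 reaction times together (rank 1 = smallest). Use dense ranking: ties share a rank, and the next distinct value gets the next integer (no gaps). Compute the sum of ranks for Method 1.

Sorted (ascending): 306, 348, 354, 364, 367, 445, 461, 461, 489, 501, 528, 551
The 2 values of 461 share dense rank 7.
Remaining distinct values take the next consecutive integers.
Method 1 values → pooled ranks: 306→1, 367→5, 551→11, 489→8, 461→7, 445→6
Rank sum = 1 + 5 + 11 + 8 + 7 + 6 = 38

38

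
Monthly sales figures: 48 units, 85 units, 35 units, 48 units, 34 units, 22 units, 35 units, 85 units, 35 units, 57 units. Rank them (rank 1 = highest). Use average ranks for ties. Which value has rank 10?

22

Sorted (descending): 85, 85, 57, 48, 48, 35, 35, 35, 34, 22
The 2 values of 85 occupy positions 1–2 → average rank (1+2)/2 = 1.5.
The 2 values of 48 occupy positions 4–5 → average rank (4+5)/2 = 4.5.
The 3 values of 35 occupy positions 6–8 → average rank 7.
Rank 10 → value 22.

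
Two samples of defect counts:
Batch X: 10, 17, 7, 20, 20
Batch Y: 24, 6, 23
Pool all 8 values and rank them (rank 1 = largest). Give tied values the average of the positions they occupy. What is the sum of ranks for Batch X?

Sorted (descending): 24, 23, 20, 20, 17, 10, 7, 6
The 2 values of 20 occupy positions 3–4 → average rank (3+4)/2 = 3.5.
Batch X values → pooled ranks: 10→6, 17→5, 7→7, 20→3.5, 20→3.5
Rank sum = 6 + 5 + 7 + 3.5 + 3.5 = 25

25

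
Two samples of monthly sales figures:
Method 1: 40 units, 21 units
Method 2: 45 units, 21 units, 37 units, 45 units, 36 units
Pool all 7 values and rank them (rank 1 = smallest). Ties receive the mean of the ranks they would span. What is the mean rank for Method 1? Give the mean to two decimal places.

3.25

Sorted (ascending): 21, 21, 36, 37, 40, 45, 45
The 2 values of 21 occupy positions 1–2 → average rank (1+2)/2 = 1.5.
The 2 values of 45 occupy positions 6–7 → average rank (6+7)/2 = 6.5.
Method 1 values → pooled ranks: 40→5, 21→1.5
Mean rank = (5 + 1.5) / 2 = 3.25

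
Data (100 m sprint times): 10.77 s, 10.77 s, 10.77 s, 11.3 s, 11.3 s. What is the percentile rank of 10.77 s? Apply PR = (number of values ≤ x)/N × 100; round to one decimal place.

N = 5.
Strictly below 10.77: 0. Equal to 10.77: 3.
PR = 3/5 × 100 = 60.0

60.0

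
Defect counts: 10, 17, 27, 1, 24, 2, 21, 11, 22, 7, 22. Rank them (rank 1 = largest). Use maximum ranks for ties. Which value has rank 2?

Sorted (descending): 27, 24, 22, 22, 21, 17, 11, 10, 7, 2, 1
The 2 values of 22 occupy positions 3–4 → each gets rank 4.
Rank 2 → value 24.

24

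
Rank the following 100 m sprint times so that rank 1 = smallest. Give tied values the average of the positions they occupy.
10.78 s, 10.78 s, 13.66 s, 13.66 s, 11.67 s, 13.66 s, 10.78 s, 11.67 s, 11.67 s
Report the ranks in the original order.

Sorted (ascending): 10.78, 10.78, 10.78, 11.67, 11.67, 11.67, 13.66, 13.66, 13.66
The 3 values of 10.78 occupy positions 1–3 → average rank 2.
The 3 values of 11.67 occupy positions 4–6 → average rank 5.
The 3 values of 13.66 occupy positions 7–9 → average rank 8.

2, 2, 8, 8, 5, 8, 2, 5, 5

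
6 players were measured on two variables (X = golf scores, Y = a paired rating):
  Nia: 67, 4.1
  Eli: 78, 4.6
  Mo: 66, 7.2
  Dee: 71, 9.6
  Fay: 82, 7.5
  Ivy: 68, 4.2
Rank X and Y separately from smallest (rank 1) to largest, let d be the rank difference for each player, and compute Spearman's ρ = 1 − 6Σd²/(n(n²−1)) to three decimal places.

0.429

Ranks of variable 1: 2, 5, 1, 4, 6, 3
Ranks of variable 2: 1, 3, 4, 6, 5, 2
d = r₁ − r₂: 1, 2, -3, -2, 1, 1
d²: 1, 4, 9, 4, 1, 1; Σd² = 20
ρ = 1 − 6·20/(6·35) = 1 − 120/210 = 0.429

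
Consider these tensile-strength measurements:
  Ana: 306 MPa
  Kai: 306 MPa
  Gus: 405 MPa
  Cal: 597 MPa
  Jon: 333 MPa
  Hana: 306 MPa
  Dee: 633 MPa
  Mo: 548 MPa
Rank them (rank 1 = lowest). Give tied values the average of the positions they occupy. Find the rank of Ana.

Sorted (ascending): 306, 306, 306, 333, 405, 548, 597, 633
The 3 values of 306 occupy positions 1–3 → average rank 2.
Ana has value 306 MPa → rank 2.

2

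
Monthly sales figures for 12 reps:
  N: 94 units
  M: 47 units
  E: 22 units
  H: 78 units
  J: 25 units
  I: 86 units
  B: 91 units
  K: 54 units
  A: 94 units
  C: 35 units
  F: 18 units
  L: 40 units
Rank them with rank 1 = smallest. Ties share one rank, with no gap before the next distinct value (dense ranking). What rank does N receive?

Sorted (ascending): 18, 22, 25, 35, 40, 47, 54, 78, 86, 91, 94, 94
The 2 values of 94 share dense rank 11.
Remaining distinct values take the next consecutive integers.
N has value 94 units → rank 11.

11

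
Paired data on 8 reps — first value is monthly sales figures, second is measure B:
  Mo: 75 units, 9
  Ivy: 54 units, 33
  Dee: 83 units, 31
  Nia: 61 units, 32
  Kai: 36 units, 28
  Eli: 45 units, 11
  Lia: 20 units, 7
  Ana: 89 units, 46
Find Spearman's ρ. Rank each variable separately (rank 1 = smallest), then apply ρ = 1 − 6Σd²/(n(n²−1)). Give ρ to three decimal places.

0.595

Ranks of variable 1: 6, 4, 7, 5, 2, 3, 1, 8
Ranks of variable 2: 2, 7, 5, 6, 4, 3, 1, 8
d = r₁ − r₂: 4, -3, 2, -1, -2, 0, 0, 0
d²: 16, 9, 4, 1, 4, 0, 0, 0; Σd² = 34
ρ = 1 − 6·34/(8·63) = 1 − 204/504 = 0.595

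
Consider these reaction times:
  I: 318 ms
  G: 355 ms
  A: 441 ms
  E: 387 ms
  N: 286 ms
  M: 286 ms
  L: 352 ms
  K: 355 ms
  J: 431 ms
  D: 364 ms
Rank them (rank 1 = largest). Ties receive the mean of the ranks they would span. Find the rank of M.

9.5

Sorted (descending): 441, 431, 387, 364, 355, 355, 352, 318, 286, 286
The 2 values of 355 occupy positions 5–6 → average rank (5+6)/2 = 5.5.
The 2 values of 286 occupy positions 9–10 → average rank (9+10)/2 = 9.5.
M has value 286 ms → rank 9.5.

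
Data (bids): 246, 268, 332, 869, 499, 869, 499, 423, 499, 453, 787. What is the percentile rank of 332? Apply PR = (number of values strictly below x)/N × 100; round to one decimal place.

N = 11.
Strictly below 332: 2. Equal to 332: 1.
PR = 2/11 × 100 = 18.2

18.2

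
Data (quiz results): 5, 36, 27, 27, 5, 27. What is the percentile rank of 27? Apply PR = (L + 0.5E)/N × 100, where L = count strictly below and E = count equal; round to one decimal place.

58.3

N = 6.
Strictly below 27: 2. Equal to 27: 3.
PR = (2 + 0.5·3)/6 × 100 = 58.3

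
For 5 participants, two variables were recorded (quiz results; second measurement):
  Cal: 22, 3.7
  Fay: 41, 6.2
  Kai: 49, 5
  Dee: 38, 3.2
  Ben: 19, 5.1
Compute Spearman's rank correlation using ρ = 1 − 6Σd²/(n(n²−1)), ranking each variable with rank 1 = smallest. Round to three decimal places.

Ranks of variable 1: 2, 4, 5, 3, 1
Ranks of variable 2: 2, 5, 3, 1, 4
d = r₁ − r₂: 0, -1, 2, 2, -3
d²: 0, 1, 4, 4, 9; Σd² = 18
ρ = 1 − 6·18/(5·24) = 1 − 108/120 = 0.100

0.100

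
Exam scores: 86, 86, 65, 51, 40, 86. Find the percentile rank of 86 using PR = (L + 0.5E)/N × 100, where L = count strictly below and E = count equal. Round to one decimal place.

N = 6.
Strictly below 86: 3. Equal to 86: 3.
PR = (3 + 0.5·3)/6 × 100 = 75.0

75.0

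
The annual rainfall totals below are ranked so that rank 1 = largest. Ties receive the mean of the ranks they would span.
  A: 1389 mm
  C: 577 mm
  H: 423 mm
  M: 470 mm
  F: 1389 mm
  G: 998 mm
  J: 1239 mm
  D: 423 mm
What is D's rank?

7.5

Sorted (descending): 1389, 1389, 1239, 998, 577, 470, 423, 423
The 2 values of 1389 occupy positions 1–2 → average rank (1+2)/2 = 1.5.
The 2 values of 423 occupy positions 7–8 → average rank (7+8)/2 = 7.5.
D has value 423 mm → rank 7.5.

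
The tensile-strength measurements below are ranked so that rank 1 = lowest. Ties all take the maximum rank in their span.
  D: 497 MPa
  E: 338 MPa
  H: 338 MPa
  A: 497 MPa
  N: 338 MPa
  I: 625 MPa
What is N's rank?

Sorted (ascending): 338, 338, 338, 497, 497, 625
The 3 values of 338 occupy positions 1–3 → each gets rank 3.
The 2 values of 497 occupy positions 4–5 → each gets rank 5.
N has value 338 MPa → rank 3.

3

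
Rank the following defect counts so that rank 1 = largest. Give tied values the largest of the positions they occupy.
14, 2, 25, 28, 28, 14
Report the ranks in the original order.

Sorted (descending): 28, 28, 25, 14, 14, 2
The 2 values of 28 occupy positions 1–2 → each gets rank 2.
The 2 values of 14 occupy positions 4–5 → each gets rank 5.

5, 6, 3, 2, 2, 5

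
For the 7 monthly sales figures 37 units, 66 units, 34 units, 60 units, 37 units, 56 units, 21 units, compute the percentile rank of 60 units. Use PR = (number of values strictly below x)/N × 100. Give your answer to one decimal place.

N = 7.
Strictly below 60: 5. Equal to 60: 1.
PR = 5/7 × 100 = 71.4

71.4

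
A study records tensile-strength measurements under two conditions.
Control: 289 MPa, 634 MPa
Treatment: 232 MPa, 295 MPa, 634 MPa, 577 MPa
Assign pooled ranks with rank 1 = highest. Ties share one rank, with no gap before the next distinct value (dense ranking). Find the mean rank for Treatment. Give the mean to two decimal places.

Sorted (descending): 634, 634, 577, 295, 289, 232
The 2 values of 634 share dense rank 1.
Remaining distinct values take the next consecutive integers.
Treatment values → pooled ranks: 232→5, 295→3, 634→1, 577→2
Mean rank = (5 + 3 + 1 + 2) / 4 = 2.75

2.75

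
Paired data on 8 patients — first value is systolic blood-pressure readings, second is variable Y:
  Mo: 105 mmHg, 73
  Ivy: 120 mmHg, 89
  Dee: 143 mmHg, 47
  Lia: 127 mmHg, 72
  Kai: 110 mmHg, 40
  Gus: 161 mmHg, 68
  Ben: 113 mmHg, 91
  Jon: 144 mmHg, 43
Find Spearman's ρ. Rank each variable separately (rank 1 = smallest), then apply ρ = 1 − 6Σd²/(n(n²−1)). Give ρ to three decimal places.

-0.310

Ranks of variable 1: 1, 4, 6, 5, 2, 8, 3, 7
Ranks of variable 2: 6, 7, 3, 5, 1, 4, 8, 2
d = r₁ − r₂: -5, -3, 3, 0, 1, 4, -5, 5
d²: 25, 9, 9, 0, 1, 16, 25, 25; Σd² = 110
ρ = 1 − 6·110/(8·63) = 1 − 660/504 = -0.310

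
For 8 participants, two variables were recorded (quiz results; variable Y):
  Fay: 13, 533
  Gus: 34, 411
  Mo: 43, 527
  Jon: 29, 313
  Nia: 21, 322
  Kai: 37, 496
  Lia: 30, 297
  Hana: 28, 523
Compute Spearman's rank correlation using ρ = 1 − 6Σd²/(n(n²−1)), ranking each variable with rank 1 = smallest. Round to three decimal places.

-0.048

Ranks of variable 1: 1, 6, 8, 4, 2, 7, 5, 3
Ranks of variable 2: 8, 4, 7, 2, 3, 5, 1, 6
d = r₁ − r₂: -7, 2, 1, 2, -1, 2, 4, -3
d²: 49, 4, 1, 4, 1, 4, 16, 9; Σd² = 88
ρ = 1 − 6·88/(8·63) = 1 − 528/504 = -0.048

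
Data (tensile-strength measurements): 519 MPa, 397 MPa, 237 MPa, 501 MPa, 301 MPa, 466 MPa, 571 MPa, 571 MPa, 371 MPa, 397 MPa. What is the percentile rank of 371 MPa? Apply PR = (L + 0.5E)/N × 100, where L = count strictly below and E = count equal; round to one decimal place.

N = 10.
Strictly below 371: 2. Equal to 371: 1.
PR = (2 + 0.5·1)/10 × 100 = 25.0

25.0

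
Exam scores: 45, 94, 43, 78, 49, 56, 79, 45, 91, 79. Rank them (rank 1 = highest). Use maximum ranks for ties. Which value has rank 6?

Sorted (descending): 94, 91, 79, 79, 78, 56, 49, 45, 45, 43
The 2 values of 79 occupy positions 3–4 → each gets rank 4.
The 2 values of 45 occupy positions 8–9 → each gets rank 9.
Rank 6 → value 56.

56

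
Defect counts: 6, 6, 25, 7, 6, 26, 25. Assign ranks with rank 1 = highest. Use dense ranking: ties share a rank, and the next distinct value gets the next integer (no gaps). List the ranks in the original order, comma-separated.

Sorted (descending): 26, 25, 25, 7, 6, 6, 6
The 2 values of 25 share dense rank 2.
The 3 values of 6 share dense rank 4.
Remaining distinct values take the next consecutive integers.

4, 4, 2, 3, 4, 1, 2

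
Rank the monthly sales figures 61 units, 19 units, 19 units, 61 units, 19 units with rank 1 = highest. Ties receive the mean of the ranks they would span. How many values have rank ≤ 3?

2

Sorted (descending): 61, 61, 19, 19, 19
The 2 values of 61 occupy positions 1–2 → average rank (1+2)/2 = 1.5.
The 3 values of 19 occupy positions 3–5 → average rank 4.
Ranks ≤ 3: {1.5, 1.5} → 2 values.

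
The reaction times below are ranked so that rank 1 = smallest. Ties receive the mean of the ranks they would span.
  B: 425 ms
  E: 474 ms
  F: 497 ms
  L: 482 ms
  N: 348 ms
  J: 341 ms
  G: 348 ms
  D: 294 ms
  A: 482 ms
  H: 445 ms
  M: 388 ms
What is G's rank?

Sorted (ascending): 294, 341, 348, 348, 388, 425, 445, 474, 482, 482, 497
The 2 values of 348 occupy positions 3–4 → average rank (3+4)/2 = 3.5.
The 2 values of 482 occupy positions 9–10 → average rank (9+10)/2 = 9.5.
G has value 348 ms → rank 3.5.

3.5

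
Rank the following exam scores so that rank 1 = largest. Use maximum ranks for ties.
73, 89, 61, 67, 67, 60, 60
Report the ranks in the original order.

2, 1, 5, 4, 4, 7, 7

Sorted (descending): 89, 73, 67, 67, 61, 60, 60
The 2 values of 67 occupy positions 3–4 → each gets rank 4.
The 2 values of 60 occupy positions 6–7 → each gets rank 7.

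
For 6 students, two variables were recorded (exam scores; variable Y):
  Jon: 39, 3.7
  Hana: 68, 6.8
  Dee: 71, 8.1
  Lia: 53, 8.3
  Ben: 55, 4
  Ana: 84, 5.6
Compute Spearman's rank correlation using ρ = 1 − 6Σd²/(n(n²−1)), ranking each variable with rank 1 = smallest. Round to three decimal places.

0.257

Ranks of variable 1: 1, 4, 5, 2, 3, 6
Ranks of variable 2: 1, 4, 5, 6, 2, 3
d = r₁ − r₂: 0, 0, 0, -4, 1, 3
d²: 0, 0, 0, 16, 1, 9; Σd² = 26
ρ = 1 − 6·26/(6·35) = 1 − 156/210 = 0.257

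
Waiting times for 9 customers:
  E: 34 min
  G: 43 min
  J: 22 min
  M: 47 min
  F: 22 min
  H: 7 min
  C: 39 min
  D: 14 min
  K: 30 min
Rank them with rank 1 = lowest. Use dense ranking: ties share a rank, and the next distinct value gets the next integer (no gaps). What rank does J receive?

Sorted (ascending): 7, 14, 22, 22, 30, 34, 39, 43, 47
The 2 values of 22 share dense rank 3.
Remaining distinct values take the next consecutive integers.
J has value 22 min → rank 3.

3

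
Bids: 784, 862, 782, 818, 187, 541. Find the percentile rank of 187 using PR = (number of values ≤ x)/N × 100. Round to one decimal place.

16.7

N = 6.
Strictly below 187: 0. Equal to 187: 1.
PR = 1/6 × 100 = 16.7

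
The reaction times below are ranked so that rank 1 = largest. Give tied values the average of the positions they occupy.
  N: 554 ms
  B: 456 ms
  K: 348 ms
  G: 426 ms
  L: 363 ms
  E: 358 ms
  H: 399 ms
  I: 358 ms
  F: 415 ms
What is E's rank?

Sorted (descending): 554, 456, 426, 415, 399, 363, 358, 358, 348
The 2 values of 358 occupy positions 7–8 → average rank (7+8)/2 = 7.5.
E has value 358 ms → rank 7.5.

7.5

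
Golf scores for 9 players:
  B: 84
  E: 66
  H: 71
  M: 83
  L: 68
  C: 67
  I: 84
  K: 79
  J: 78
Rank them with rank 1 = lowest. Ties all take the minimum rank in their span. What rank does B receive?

Sorted (ascending): 66, 67, 68, 71, 78, 79, 83, 84, 84
The 2 values of 84 occupy positions 8–9 → each gets rank 8.
B has value 84 → rank 8.

8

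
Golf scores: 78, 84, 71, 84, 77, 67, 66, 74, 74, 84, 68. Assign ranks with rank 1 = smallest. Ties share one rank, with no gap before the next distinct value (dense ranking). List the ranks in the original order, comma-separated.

7, 8, 4, 8, 6, 2, 1, 5, 5, 8, 3

Sorted (ascending): 66, 67, 68, 71, 74, 74, 77, 78, 84, 84, 84
The 2 values of 74 share dense rank 5.
The 3 values of 84 share dense rank 8.
Remaining distinct values take the next consecutive integers.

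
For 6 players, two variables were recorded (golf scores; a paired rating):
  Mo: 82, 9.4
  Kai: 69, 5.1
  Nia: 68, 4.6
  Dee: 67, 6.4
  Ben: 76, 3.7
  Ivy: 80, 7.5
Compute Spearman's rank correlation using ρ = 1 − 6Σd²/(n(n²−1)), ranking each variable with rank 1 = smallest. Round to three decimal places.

0.486

Ranks of variable 1: 6, 3, 2, 1, 4, 5
Ranks of variable 2: 6, 3, 2, 4, 1, 5
d = r₁ − r₂: 0, 0, 0, -3, 3, 0
d²: 0, 0, 0, 9, 9, 0; Σd² = 18
ρ = 1 − 6·18/(6·35) = 1 − 108/210 = 0.486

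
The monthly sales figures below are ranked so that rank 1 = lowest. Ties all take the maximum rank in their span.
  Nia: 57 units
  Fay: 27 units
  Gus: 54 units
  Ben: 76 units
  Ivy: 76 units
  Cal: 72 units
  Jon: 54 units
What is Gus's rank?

3

Sorted (ascending): 27, 54, 54, 57, 72, 76, 76
The 2 values of 54 occupy positions 2–3 → each gets rank 3.
The 2 values of 76 occupy positions 6–7 → each gets rank 7.
Gus has value 54 units → rank 3.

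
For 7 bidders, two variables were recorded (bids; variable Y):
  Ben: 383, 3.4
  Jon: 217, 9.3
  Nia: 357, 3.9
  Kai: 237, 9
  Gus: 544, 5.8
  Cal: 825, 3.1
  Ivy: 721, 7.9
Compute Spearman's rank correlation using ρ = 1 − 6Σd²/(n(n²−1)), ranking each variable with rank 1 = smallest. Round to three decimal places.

-0.679

Ranks of variable 1: 4, 1, 3, 2, 5, 7, 6
Ranks of variable 2: 2, 7, 3, 6, 4, 1, 5
d = r₁ − r₂: 2, -6, 0, -4, 1, 6, 1
d²: 4, 36, 0, 16, 1, 36, 1; Σd² = 94
ρ = 1 − 6·94/(7·48) = 1 − 564/336 = -0.679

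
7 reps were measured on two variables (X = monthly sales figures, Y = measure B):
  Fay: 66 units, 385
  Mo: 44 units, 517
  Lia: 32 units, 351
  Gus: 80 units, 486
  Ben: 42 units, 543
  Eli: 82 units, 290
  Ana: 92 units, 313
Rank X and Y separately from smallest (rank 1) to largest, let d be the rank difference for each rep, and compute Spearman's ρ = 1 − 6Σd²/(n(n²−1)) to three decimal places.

Ranks of variable 1: 4, 3, 1, 5, 2, 6, 7
Ranks of variable 2: 4, 6, 3, 5, 7, 1, 2
d = r₁ − r₂: 0, -3, -2, 0, -5, 5, 5
d²: 0, 9, 4, 0, 25, 25, 25; Σd² = 88
ρ = 1 − 6·88/(7·48) = 1 − 528/336 = -0.571

-0.571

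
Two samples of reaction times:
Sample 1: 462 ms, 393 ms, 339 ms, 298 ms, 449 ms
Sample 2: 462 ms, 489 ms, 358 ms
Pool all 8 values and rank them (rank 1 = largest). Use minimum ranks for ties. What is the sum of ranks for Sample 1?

26

Sorted (descending): 489, 462, 462, 449, 393, 358, 339, 298
The 2 values of 462 occupy positions 2–3 → each gets rank 2.
Sample 1 values → pooled ranks: 462→2, 393→5, 339→7, 298→8, 449→4
Rank sum = 2 + 5 + 7 + 8 + 4 = 26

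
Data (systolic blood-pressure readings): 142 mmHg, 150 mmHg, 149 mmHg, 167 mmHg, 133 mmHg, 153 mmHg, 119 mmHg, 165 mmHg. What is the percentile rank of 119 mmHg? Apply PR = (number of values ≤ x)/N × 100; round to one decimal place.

12.5

N = 8.
Strictly below 119: 0. Equal to 119: 1.
PR = 1/8 × 100 = 12.5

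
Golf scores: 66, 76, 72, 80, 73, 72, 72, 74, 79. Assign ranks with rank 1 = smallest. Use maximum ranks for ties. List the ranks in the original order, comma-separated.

1, 7, 4, 9, 5, 4, 4, 6, 8

Sorted (ascending): 66, 72, 72, 72, 73, 74, 76, 79, 80
The 3 values of 72 occupy positions 2–4 → each gets rank 4.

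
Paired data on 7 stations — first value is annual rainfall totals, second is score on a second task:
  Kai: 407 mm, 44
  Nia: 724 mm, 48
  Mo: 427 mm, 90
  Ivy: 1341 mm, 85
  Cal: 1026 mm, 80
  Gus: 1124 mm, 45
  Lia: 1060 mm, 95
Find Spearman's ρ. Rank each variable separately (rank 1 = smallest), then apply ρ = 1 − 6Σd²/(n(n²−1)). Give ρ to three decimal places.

0.286

Ranks of variable 1: 1, 3, 2, 7, 4, 6, 5
Ranks of variable 2: 1, 3, 6, 5, 4, 2, 7
d = r₁ − r₂: 0, 0, -4, 2, 0, 4, -2
d²: 0, 0, 16, 4, 0, 16, 4; Σd² = 40
ρ = 1 − 6·40/(7·48) = 1 − 240/336 = 0.286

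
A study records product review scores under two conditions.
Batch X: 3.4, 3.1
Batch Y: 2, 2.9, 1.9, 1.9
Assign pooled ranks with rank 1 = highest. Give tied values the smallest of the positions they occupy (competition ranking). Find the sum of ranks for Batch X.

3

Sorted (descending): 3.4, 3.1, 2.9, 2, 1.9, 1.9
The 2 values of 1.9 occupy positions 5–6 → each gets rank 5.
Batch X values → pooled ranks: 3.4→1, 3.1→2
Rank sum = 1 + 2 = 3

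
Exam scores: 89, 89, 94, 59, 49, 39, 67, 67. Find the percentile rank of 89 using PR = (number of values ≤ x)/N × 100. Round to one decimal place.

N = 8.
Strictly below 89: 5. Equal to 89: 2.
PR = 7/8 × 100 = 87.5

87.5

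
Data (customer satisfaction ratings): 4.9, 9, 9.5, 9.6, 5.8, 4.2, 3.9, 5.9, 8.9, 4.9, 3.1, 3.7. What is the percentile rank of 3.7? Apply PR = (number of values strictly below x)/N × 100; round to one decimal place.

8.3

N = 12.
Strictly below 3.7: 1. Equal to 3.7: 1.
PR = 1/12 × 100 = 8.3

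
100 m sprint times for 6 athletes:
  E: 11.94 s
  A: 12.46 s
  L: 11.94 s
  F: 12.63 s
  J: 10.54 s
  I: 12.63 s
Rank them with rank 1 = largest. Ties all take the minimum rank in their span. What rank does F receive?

1

Sorted (descending): 12.63, 12.63, 12.46, 11.94, 11.94, 10.54
The 2 values of 12.63 occupy positions 1–2 → each gets rank 1.
The 2 values of 11.94 occupy positions 4–5 → each gets rank 4.
F has value 12.63 s → rank 1.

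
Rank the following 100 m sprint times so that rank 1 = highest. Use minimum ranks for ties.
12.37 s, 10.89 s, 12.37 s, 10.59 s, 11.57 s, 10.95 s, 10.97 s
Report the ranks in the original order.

1, 6, 1, 7, 3, 5, 4

Sorted (descending): 12.37, 12.37, 11.57, 10.97, 10.95, 10.89, 10.59
The 2 values of 12.37 occupy positions 1–2 → each gets rank 1.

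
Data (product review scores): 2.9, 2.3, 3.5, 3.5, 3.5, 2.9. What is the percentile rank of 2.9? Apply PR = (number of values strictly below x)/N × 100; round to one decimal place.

N = 6.
Strictly below 2.9: 1. Equal to 2.9: 2.
PR = 1/6 × 100 = 16.7

16.7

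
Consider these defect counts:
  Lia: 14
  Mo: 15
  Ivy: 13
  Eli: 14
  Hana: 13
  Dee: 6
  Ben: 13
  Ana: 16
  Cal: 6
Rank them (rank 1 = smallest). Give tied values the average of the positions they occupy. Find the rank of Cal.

Sorted (ascending): 6, 6, 13, 13, 13, 14, 14, 15, 16
The 2 values of 6 occupy positions 1–2 → average rank (1+2)/2 = 1.5.
The 3 values of 13 occupy positions 3–5 → average rank 4.
The 2 values of 14 occupy positions 6–7 → average rank (6+7)/2 = 6.5.
Cal has value 6 → rank 1.5.

1.5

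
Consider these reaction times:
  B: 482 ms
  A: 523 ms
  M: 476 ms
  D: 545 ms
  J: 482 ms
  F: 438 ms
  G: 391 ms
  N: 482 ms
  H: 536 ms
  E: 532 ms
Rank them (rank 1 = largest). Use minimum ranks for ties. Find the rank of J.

Sorted (descending): 545, 536, 532, 523, 482, 482, 482, 476, 438, 391
The 3 values of 482 occupy positions 5–7 → each gets rank 5.
J has value 482 ms → rank 5.

5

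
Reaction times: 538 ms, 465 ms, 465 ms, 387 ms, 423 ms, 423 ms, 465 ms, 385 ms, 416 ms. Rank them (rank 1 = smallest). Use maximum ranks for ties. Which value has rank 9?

Sorted (ascending): 385, 387, 416, 423, 423, 465, 465, 465, 538
The 2 values of 423 occupy positions 4–5 → each gets rank 5.
The 3 values of 465 occupy positions 6–8 → each gets rank 8.
Rank 9 → value 538.

538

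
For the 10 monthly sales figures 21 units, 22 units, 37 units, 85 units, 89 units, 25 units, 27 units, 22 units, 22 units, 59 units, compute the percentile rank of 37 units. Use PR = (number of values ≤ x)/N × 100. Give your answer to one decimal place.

70.0

N = 10.
Strictly below 37: 6. Equal to 37: 1.
PR = 7/10 × 100 = 70.0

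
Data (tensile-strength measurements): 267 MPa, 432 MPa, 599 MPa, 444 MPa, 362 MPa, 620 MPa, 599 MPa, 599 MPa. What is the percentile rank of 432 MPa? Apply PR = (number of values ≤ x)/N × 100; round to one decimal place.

37.5

N = 8.
Strictly below 432: 2. Equal to 432: 1.
PR = 3/8 × 100 = 37.5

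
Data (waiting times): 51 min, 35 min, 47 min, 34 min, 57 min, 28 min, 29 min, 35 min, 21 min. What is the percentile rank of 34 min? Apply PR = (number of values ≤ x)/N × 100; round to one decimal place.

44.4

N = 9.
Strictly below 34: 3. Equal to 34: 1.
PR = 4/9 × 100 = 44.4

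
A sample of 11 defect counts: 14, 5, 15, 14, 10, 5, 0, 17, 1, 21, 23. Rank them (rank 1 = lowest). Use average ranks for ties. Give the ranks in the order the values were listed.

6.5, 3.5, 8, 6.5, 5, 3.5, 1, 9, 2, 10, 11

Sorted (ascending): 0, 1, 5, 5, 10, 14, 14, 15, 17, 21, 23
The 2 values of 5 occupy positions 3–4 → average rank (3+4)/2 = 3.5.
The 2 values of 14 occupy positions 6–7 → average rank (6+7)/2 = 6.5.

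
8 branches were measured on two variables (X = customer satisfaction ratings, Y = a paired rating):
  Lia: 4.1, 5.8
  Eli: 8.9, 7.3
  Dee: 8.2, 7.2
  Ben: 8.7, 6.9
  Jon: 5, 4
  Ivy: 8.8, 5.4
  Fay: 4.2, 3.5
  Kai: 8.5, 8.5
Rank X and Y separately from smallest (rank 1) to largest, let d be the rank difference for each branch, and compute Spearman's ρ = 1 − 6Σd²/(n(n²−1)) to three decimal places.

Ranks of variable 1: 1, 8, 4, 6, 3, 7, 2, 5
Ranks of variable 2: 4, 7, 6, 5, 2, 3, 1, 8
d = r₁ − r₂: -3, 1, -2, 1, 1, 4, 1, -3
d²: 9, 1, 4, 1, 1, 16, 1, 9; Σd² = 42
ρ = 1 − 6·42/(8·63) = 1 − 252/504 = 0.500

0.500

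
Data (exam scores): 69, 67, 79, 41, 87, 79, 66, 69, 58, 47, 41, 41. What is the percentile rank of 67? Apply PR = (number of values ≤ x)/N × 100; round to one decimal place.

N = 12.
Strictly below 67: 6. Equal to 67: 1.
PR = 7/12 × 100 = 58.3

58.3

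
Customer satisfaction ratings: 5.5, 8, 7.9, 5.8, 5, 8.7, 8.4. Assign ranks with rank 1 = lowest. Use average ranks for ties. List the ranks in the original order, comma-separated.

2, 5, 4, 3, 1, 7, 6

Sorted (ascending): 5, 5.5, 5.8, 7.9, 8, 8.4, 8.7
No ties — each value takes its position as its rank.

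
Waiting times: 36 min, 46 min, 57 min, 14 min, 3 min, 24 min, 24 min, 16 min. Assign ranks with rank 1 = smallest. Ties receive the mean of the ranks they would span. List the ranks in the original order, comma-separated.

Sorted (ascending): 3, 14, 16, 24, 24, 36, 46, 57
The 2 values of 24 occupy positions 4–5 → average rank (4+5)/2 = 4.5.

6, 7, 8, 2, 1, 4.5, 4.5, 3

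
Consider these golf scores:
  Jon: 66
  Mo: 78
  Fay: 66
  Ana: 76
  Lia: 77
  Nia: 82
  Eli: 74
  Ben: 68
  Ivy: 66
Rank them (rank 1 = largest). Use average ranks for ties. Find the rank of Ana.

4

Sorted (descending): 82, 78, 77, 76, 74, 68, 66, 66, 66
The 3 values of 66 occupy positions 7–9 → average rank 8.
Ana has value 76 → rank 4.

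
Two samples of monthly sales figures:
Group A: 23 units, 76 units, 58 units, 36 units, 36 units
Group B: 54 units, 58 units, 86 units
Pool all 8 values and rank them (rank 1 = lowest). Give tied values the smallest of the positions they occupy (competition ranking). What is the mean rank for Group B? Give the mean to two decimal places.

5.67

Sorted (ascending): 23, 36, 36, 54, 58, 58, 76, 86
The 2 values of 36 occupy positions 2–3 → each gets rank 2.
The 2 values of 58 occupy positions 5–6 → each gets rank 5.
Group B values → pooled ranks: 54→4, 58→5, 86→8
Mean rank = (4 + 5 + 8) / 3 = 5.67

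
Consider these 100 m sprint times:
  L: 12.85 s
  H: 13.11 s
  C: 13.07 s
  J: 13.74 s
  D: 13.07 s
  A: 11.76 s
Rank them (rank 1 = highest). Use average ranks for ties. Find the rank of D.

3.5

Sorted (descending): 13.74, 13.11, 13.07, 13.07, 12.85, 11.76
The 2 values of 13.07 occupy positions 3–4 → average rank (3+4)/2 = 3.5.
D has value 13.07 s → rank 3.5.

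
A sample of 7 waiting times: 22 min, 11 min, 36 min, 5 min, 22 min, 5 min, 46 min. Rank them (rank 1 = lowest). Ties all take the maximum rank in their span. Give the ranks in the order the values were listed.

Sorted (ascending): 5, 5, 11, 22, 22, 36, 46
The 2 values of 5 occupy positions 1–2 → each gets rank 2.
The 2 values of 22 occupy positions 4–5 → each gets rank 5.

5, 3, 6, 2, 5, 2, 7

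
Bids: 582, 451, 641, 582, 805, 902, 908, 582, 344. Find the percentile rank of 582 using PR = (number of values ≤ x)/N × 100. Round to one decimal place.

55.6

N = 9.
Strictly below 582: 2. Equal to 582: 3.
PR = 5/9 × 100 = 55.6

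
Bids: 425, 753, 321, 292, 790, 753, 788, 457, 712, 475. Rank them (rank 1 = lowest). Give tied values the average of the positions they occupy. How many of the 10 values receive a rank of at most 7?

Sorted (ascending): 292, 321, 425, 457, 475, 712, 753, 753, 788, 790
The 2 values of 753 occupy positions 7–8 → average rank (7+8)/2 = 7.5.
Ranks ≤ 7: {1, 2, 3, 4, 5, 6} → 6 values.

6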